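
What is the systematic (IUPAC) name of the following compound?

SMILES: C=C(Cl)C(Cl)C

The longest carbon chain that includes the multiple bond has 4 carbons, so the parent hydride is butane.
The chain contains a C=C double bond, so the unsaturation ending is -ene.
Number the chain so that numbering from this end puts the double bond at C-1 rather than C-3.
With this numbering: the double bond between C-1 and C-2; chloro groups at C-2 and C-3.
Putting it together: 2,3-dichlorobut-1-ene.

2,3-dichlorobut-1-ene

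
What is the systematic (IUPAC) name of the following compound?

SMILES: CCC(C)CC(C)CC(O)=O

3,5-dimethylheptanoic acid

The longest chain bearing the –COOH group is 7 carbons long (heptane).
The principal characteristic group is a carboxylic acid (terminal –COOH), named with the suffix -oic acid.
The numbering direction is chosen so that the carboxylic acid carbon is C-1 by definition.
This places methyl groups at C-3 and C-5.
Putting it together: 3,5-dimethylheptanoic acid.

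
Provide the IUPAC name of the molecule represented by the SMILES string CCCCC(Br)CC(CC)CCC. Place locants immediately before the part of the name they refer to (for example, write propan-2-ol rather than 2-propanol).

The longest continuous carbon chain has 10 atoms, so the parent hydride is decane.
Number the chain so that the substituent locant set {4,6} is lower than {5,7} at the first point of difference.
With this numbering: a bromo group at C-6; an ethyl group at C-4.
Substituent prefixes are cited in alphabetical order (multiplying prefixes like di-/tri- are ignored for ordering).
The name is 6-bromo-4-ethyldecane.

6-bromo-4-ethyldecane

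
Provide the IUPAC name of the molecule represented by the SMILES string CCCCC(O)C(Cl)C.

Counting along the main chain through the –OH group gives 7 carbons: the parent is heptane.
An alcohol (–OH) is the principal characteristic group, giving the suffix -ol.
The numbering direction is chosen so that numbering from this end puts the hydroxyl group at C-3 rather than C-5.
That gives the hydroxyl at C-3; a chloro group at C-2.
The name is 2-chloroheptan-3-ol.

2-chloroheptan-3-ol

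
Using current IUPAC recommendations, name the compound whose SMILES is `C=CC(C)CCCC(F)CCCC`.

7-fluoro-3-methylundec-1-ene

The longest chain bearing the multiple bond is 11 carbons long (undecane).
There is one C=C double bond, indicated by the ending -ene.
Choose the numbering such that numbering from this end puts the double bond at C-1 rather than C-10.
With this numbering: the double bond between C-1 and C-2; a fluoro group at C-7; a methyl group at C-3.
Substituent prefixes are cited in alphabetical order (multiplying prefixes like di-/tri- are ignored for ordering).
The name is 7-fluoro-3-methylundec-1-ene.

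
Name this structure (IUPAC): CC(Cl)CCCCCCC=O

8-chlorononanal

The longest chain bearing the –CHO group is 9 carbons long (nonane).
An aldehyde (terminal –CHO) is the principal characteristic group, giving the suffix -al.
Number the chain so that the aldehyde carbon is C-1 by definition.
With this numbering: a chloro group at C-8.
Putting it together: 8-chlorononanal.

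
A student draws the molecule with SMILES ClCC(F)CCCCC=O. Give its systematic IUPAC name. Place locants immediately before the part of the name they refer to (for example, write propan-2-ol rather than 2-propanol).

The longest chain bearing the –CHO group is 7 carbons long (heptane).
The principal characteristic group is an aldehyde (terminal –CHO), named with the suffix -al.
Choose the numbering such that the aldehyde carbon is C-1 by definition.
That gives a chloro group at C-7; a fluoro group at C-6.
The substituents are ordered alphabetically, ignoring any di-/tri- multipliers.
Putting it together: 7-chloro-6-fluoroheptanal.

7-chloro-6-fluoroheptanal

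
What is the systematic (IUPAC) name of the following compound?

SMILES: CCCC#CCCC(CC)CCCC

8-ethyldodec-4-yne

The longest chain bearing the multiple bond is 12 carbons long (dodecane).
A C≡C triple bond in the chain gives the infix -yne-.
The numbering direction is chosen so that numbering from this end puts the triple bond at C-4 rather than C-8.
With this numbering: the triple bond between C-4 and C-5; an ethyl group at C-8.
The name is 8-ethyldodec-4-yne.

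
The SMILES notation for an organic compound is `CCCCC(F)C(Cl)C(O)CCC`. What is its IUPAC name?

5-chloro-6-fluorodecan-4-ol

The longest chain bearing the –OH group is 10 carbons long (decane).
An alcohol (–OH) is the principal characteristic group, giving the suffix -ol.
Number the chain so that numbering from this end puts the hydroxyl group at C-4 rather than C-7.
That gives the hydroxyl at C-4; a chloro group at C-5; a fluoro group at C-6.
Substituent prefixes are cited in alphabetical order (multiplying prefixes like di-/tri- are ignored for ordering).
Putting it together: 5-chloro-6-fluorodecan-4-ol.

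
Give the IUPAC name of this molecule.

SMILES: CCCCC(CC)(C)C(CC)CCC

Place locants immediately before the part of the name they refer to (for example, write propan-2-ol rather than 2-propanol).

The longest carbon chain is 9 atoms: the parent is nonane.
Choose the numbering such that the substituent locant set {4,5,5} is lower than {5,5,6} at the first point of difference.
With this numbering: ethyl groups at C-4 and C-5; a methyl group at C-5.
The substituents are ordered alphabetically, ignoring any di-/tri- multipliers.
Putting it together: 4,5-diethyl-5-methylnonane.

4,5-diethyl-5-methylnonane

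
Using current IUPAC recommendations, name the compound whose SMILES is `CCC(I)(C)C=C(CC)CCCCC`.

5-ethyl-3-iodo-3-methyldec-4-ene

The longest carbon chain that includes the multiple bond has 10 carbons, so the parent hydride is decane.
There is one C=C double bond, indicated by the ending -ene.
Number the chain so that numbering from this end puts the double bond at C-4 rather than C-6.
This places the double bond between C-4 and C-5; an ethyl group at C-5; an iodo group at C-3; a methyl group at C-3.
Substituent prefixes are cited in alphabetical order (multiplying prefixes like di-/tri- are ignored for ordering).
Assembling the pieces gives 5-ethyl-3-iodo-3-methyldec-4-ene.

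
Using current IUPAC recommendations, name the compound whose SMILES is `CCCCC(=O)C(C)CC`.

The longest carbon chain that includes the carbonyl has 8 carbons, so the parent hydride is octane.
The highest-priority functional group is a ketone (C=O on an internal carbon), so the name ends in -one.
The numbering direction is chosen so that numbering from this end puts the carbonyl group at C-4 rather than C-5.
This places the carbonyl at C-4; a methyl group at C-3.
The name is 3-methyloctan-4-one.

3-methyloctan-4-one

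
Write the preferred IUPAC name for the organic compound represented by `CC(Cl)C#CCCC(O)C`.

The longest carbon chain that includes the –OH group and the multiple bond has 8 carbons, so the parent hydride is octane.
The highest-priority functional group is an alcohol (–OH), so the name ends in -ol.
The chain contains a C≡C triple bond, so the unsaturation ending is -yne.
Choose the numbering such that numbering from this end puts the hydroxyl group at C-2 rather than C-7.
This places the hydroxyl at C-2; the triple bond between C-5 and C-6; a chloro group at C-7.
Assembling the pieces gives 7-chlorooct-5-yn-2-ol.

7-chlorooct-5-yn-2-ol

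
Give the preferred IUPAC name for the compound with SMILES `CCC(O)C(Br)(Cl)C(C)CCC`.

4-bromo-4-chloro-5-methyloctan-3-ol

Counting along the main chain through the –OH group gives 8 carbons: the parent is octane.
The principal characteristic group is an alcohol (–OH), named with the suffix -ol.
Choose the numbering such that numbering from this end puts the hydroxyl group at C-3 rather than C-6.
With this numbering: the hydroxyl at C-3; a bromo group at C-4; a chloro group at C-4; a methyl group at C-5.
Prefixes are listed alphabetically: bromo, chloro, methyl.
Assembling the pieces gives 4-bromo-4-chloro-5-methyloctan-3-ol.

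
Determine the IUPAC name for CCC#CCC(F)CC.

6-fluorooct-3-yne

The longest chain bearing the multiple bond is 8 carbons long (octane).
A C≡C triple bond in the chain gives the infix -yne-.
Number the chain so that numbering from this end puts the triple bond at C-3 rather than C-5.
That gives the triple bond between C-3 and C-4; a fluoro group at C-6.
Putting it together: 6-fluorooct-3-yne.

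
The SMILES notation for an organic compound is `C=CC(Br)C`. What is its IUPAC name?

The longest carbon chain that includes the multiple bond has 4 carbons, so the parent hydride is butane.
A C=C double bond in the chain gives the infix -ene-.
The numbering direction is chosen so that numbering from this end puts the double bond at C-1 rather than C-3.
This places the double bond between C-1 and C-2; a bromo group at C-3.
Assembling the pieces gives 3-bromobut-1-ene.

3-bromobut-1-ene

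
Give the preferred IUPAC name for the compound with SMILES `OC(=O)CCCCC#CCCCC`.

Counting along the main chain through the –COOH group and the multiple bond gives 11 carbons: the parent is undecane.
The principal characteristic group is a carboxylic acid (terminal –COOH), named with the suffix -oic acid.
The chain contains a C≡C triple bond, so the unsaturation ending is -yne.
Choose the numbering such that the carboxylic acid carbon is C-1 by definition.
That gives the triple bond between C-6 and C-7.
Putting it together: undec-6-ynoic acid.

undec-6-ynoic acid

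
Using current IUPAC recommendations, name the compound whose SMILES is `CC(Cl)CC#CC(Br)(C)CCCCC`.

6-bromo-2-chloro-6-methylundec-4-yne

The longest carbon chain that includes the multiple bond has 11 carbons, so the parent hydride is undecane.
A C≡C triple bond in the chain gives the infix -yne-.
Number the chain so that numbering from this end puts the triple bond at C-4 rather than C-7.
This places the triple bond between C-4 and C-5; a bromo group at C-6; a chloro group at C-2; a methyl group at C-6.
The substituents are ordered alphabetically, ignoring any di-/tri- multipliers.
Putting it together: 6-bromo-2-chloro-6-methylundec-4-yne.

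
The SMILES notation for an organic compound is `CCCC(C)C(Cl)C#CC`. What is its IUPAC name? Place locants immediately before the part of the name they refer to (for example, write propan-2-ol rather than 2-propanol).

4-chloro-5-methyloct-2-yne

Counting along the main chain through the multiple bond gives 8 carbons: the parent is octane.
A C≡C triple bond in the chain gives the infix -yne-.
The numbering direction is chosen so that numbering from this end puts the triple bond at C-2 rather than C-6.
That gives the triple bond between C-2 and C-3; a chloro group at C-4; a methyl group at C-5.
Prefixes are listed alphabetically: chloro, methyl.
The name is 4-chloro-5-methyloct-2-yne.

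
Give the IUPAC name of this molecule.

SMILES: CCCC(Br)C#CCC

The longest carbon chain that includes the multiple bond has 8 carbons, so the parent hydride is octane.
A C≡C triple bond in the chain gives the infix -yne-.
Choose the numbering such that numbering from this end puts the triple bond at C-3 rather than C-5.
That gives the triple bond between C-3 and C-4; a bromo group at C-5.
Assembling the pieces gives 5-bromooct-3-yne.

5-bromooct-3-yne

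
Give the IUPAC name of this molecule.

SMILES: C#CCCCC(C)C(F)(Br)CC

7-bromo-7-fluoro-6-methylnon-1-yne

Counting along the main chain through the multiple bond gives 9 carbons: the parent is nonane.
A C≡C triple bond in the chain gives the infix -yne-.
Choose the numbering such that numbering from this end puts the triple bond at C-1 rather than C-8.
That gives the triple bond between C-1 and C-2; a bromo group at C-7; a fluoro group at C-7; a methyl group at C-6.
Prefixes are listed alphabetically: bromo, fluoro, methyl.
The name is 7-bromo-7-fluoro-6-methylnon-1-yne.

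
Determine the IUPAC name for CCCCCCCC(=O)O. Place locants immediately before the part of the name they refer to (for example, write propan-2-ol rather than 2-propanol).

The longest carbon chain that includes the –COOH group has 8 carbons, so the parent hydride is octane.
The highest-priority functional group is a carboxylic acid (terminal –COOH), so the name ends in -oic acid.
Choose the numbering such that the carboxylic acid carbon is C-1 by definition.
The name is octanoic acid.

octanoic acid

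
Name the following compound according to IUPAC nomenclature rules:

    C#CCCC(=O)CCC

The longest carbon chain that includes the carbonyl and the multiple bond has 8 carbons, so the parent hydride is octane.
A ketone (C=O on an internal carbon) is the principal characteristic group, giving the suffix -one.
There is one C≡C triple bond, indicated by the ending -yne.
Choose the numbering such that numbering from this end puts the carbonyl group at C-4 rather than C-5.
This places the carbonyl at C-4; the triple bond between C-7 and C-8.
The name is oct-7-yn-4-one.

oct-7-yn-4-one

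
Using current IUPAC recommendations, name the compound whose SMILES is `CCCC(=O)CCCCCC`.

Counting along the main chain through the carbonyl gives 10 carbons: the parent is decane.
A ketone (C=O on an internal carbon) is the principal characteristic group, giving the suffix -one.
The numbering direction is chosen so that numbering from this end puts the carbonyl group at C-4 rather than C-7.
This places the carbonyl at C-4.
The name is decan-4-one.

decan-4-one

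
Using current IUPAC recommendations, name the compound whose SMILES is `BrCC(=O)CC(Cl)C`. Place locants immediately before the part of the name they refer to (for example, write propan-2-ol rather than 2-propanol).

1-bromo-4-chloropentan-2-one

The longest carbon chain that includes the carbonyl has 5 carbons, so the parent hydride is pentane.
The highest-priority functional group is a ketone (C=O on an internal carbon), so the name ends in -one.
The numbering direction is chosen so that numbering from this end puts the carbonyl group at C-2 rather than C-4.
That gives the carbonyl at C-2; a bromo group at C-1; a chloro group at C-4.
Prefixes are listed alphabetically: bromo, chloro.
The name is 1-bromo-4-chloropentan-2-one.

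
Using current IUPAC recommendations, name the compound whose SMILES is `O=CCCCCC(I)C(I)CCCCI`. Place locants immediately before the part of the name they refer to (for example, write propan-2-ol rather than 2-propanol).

6,7,11-triiodoundecanal

The longest carbon chain that includes the –CHO group has 11 carbons, so the parent hydride is undecane.
An aldehyde (terminal –CHO) is the principal characteristic group, giving the suffix -al.
Number the chain so that the aldehyde carbon is C-1 by definition.
That gives iodo groups at C-6 and C-7 and C-11.
The name is 6,7,11-triiodoundecanal.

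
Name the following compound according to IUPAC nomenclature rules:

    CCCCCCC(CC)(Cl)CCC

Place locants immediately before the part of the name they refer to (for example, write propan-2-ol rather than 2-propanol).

4-chloro-4-ethyldecane

The longest carbon chain is 10 atoms: the parent is decane.
The numbering direction is chosen so that the substituent locant set {4,4} is lower than {7,7} at the first point of difference.
With this numbering: a chloro group at C-4; an ethyl group at C-4.
Prefixes are listed alphabetically: chloro, ethyl.
Assembling the pieces gives 4-chloro-4-ethyldecane.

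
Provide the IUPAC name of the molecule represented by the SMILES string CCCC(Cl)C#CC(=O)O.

4-chlorohept-2-ynoic acid

The longest carbon chain that includes the –COOH group and the multiple bond has 7 carbons, so the parent hydride is heptane.
The principal characteristic group is a carboxylic acid (terminal –COOH), named with the suffix -oic acid.
A C≡C triple bond in the chain gives the infix -yne-.
The numbering direction is chosen so that the carboxylic acid carbon is C-1 by definition.
With this numbering: the triple bond between C-2 and C-3; a chloro group at C-4.
Putting it together: 4-chlorohept-2-ynoic acid.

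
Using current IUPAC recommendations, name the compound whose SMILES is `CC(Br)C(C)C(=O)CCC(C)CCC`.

The longest chain bearing the carbonyl is 10 carbons long (decane).
The highest-priority functional group is a ketone (C=O on an internal carbon), so the name ends in -one.
The numbering direction is chosen so that numbering from this end puts the carbonyl group at C-4 rather than C-7.
With this numbering: the carbonyl at C-4; a bromo group at C-2; methyl groups at C-3 and C-7.
Prefixes are listed alphabetically: bromo, methyl.
Assembling the pieces gives 2-bromo-3,7-dimethyldecan-4-one.

2-bromo-3,7-dimethyldecan-4-one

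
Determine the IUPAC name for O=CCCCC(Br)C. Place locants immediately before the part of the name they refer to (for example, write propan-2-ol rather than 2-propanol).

5-bromohexanal

The longest carbon chain that includes the –CHO group has 6 carbons, so the parent hydride is hexane.
The highest-priority functional group is an aldehyde (terminal –CHO), so the name ends in -al.
Number the chain so that the aldehyde carbon is C-1 by definition.
This places a bromo group at C-5.
Assembling the pieces gives 5-bromohexanal.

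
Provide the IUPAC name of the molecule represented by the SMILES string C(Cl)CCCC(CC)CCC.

1-chloro-5-ethyloctane

The longest carbon chain is 8 atoms: the parent is octane.
The numbering direction is chosen so that the substituent locant set {1,5} is lower than {4,8} at the first point of difference.
That gives a chloro group at C-1; an ethyl group at C-5.
The substituents are ordered alphabetically, ignoring any di-/tri- multipliers.
Assembling the pieces gives 1-chloro-5-ethyloctane.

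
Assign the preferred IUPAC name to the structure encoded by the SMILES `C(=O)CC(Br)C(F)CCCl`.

3-bromo-6-chloro-4-fluorohexanal

Counting along the main chain through the –CHO group gives 6 carbons: the parent is hexane.
The highest-priority functional group is an aldehyde (terminal –CHO), so the name ends in -al.
The numbering direction is chosen so that the aldehyde carbon is C-1 by definition.
This places a bromo group at C-3; a chloro group at C-6; a fluoro group at C-4.
Substituent prefixes are cited in alphabetical order (multiplying prefixes like di-/tri- are ignored for ordering).
Putting it together: 3-bromo-6-chloro-4-fluorohexanal.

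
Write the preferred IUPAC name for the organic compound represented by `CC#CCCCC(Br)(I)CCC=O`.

The longest chain bearing the –CHO group and the multiple bond is 10 carbons long (decane).
An aldehyde (terminal –CHO) is the principal characteristic group, giving the suffix -al.
The chain contains a C≡C triple bond, so the unsaturation ending is -yne.
Choose the numbering such that the aldehyde carbon is C-1 by definition.
This places the triple bond between C-8 and C-9; a bromo group at C-4; an iodo group at C-4.
The substituents are ordered alphabetically, ignoring any di-/tri- multipliers.
Assembling the pieces gives 4-bromo-4-iododec-8-ynal.

4-bromo-4-iododec-8-ynal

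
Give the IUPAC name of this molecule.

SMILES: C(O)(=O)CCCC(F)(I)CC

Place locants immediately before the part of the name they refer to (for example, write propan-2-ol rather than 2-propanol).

5-fluoro-5-iodoheptanoic acid

The longest chain bearing the –COOH group is 7 carbons long (heptane).
The highest-priority functional group is a carboxylic acid (terminal –COOH), so the name ends in -oic acid.
The numbering direction is chosen so that the carboxylic acid carbon is C-1 by definition.
With this numbering: a fluoro group at C-5; an iodo group at C-5.
Substituent prefixes are cited in alphabetical order (multiplying prefixes like di-/tri- are ignored for ordering).
Assembling the pieces gives 5-fluoro-5-iodoheptanoic acid.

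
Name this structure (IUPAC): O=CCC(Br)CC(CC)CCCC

3-bromo-5-ethylnonanal

The longest carbon chain that includes the –CHO group has 9 carbons, so the parent hydride is nonane.
An aldehyde (terminal –CHO) is the principal characteristic group, giving the suffix -al.
The numbering direction is chosen so that the aldehyde carbon is C-1 by definition.
This places a bromo group at C-3; an ethyl group at C-5.
Prefixes are listed alphabetically: bromo, ethyl.
The name is 3-bromo-5-ethylnonanal.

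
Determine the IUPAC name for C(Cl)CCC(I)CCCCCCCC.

The longest carbon chain is 12 atoms: the parent is dodecane.
Number the chain so that the substituent locant set {1,4} is lower than {9,12} at the first point of difference.
With this numbering: a chloro group at C-1; an iodo group at C-4.
Substituent prefixes are cited in alphabetical order (multiplying prefixes like di-/tri- are ignored for ordering).
The name is 1-chloro-4-iodododecane.

1-chloro-4-iodododecane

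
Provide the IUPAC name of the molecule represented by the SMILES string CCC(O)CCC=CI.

The longest carbon chain that includes the –OH group and the multiple bond has 7 carbons, so the parent hydride is heptane.
The principal characteristic group is an alcohol (–OH), named with the suffix -ol.
The chain contains a C=C double bond, so the unsaturation ending is -ene.
The numbering direction is chosen so that numbering from this end puts the hydroxyl group at C-3 rather than C-5.
With this numbering: the hydroxyl at C-3; the double bond between C-6 and C-7; an iodo group at C-7.
Assembling the pieces gives 7-iodohept-6-en-3-ol.

7-iodohept-6-en-3-ol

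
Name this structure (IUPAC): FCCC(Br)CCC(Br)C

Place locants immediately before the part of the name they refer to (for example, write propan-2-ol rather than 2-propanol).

3,6-dibromo-1-fluoroheptane

The parent chain contains 7 carbons (heptane).
The numbering direction is chosen so that the substituent locant set {1,3,6} is lower than {2,5,7} at the first point of difference.
With this numbering: bromo groups at C-3 and C-6; a fluoro group at C-1.
Prefixes are listed alphabetically: bromo, fluoro.
Assembling the pieces gives 3,6-dibromo-1-fluoroheptane.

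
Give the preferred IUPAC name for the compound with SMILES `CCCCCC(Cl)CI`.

The longest continuous carbon chain has 7 atoms, so the parent hydride is heptane.
Choose the numbering such that the substituent locant set {1,2} is lower than {6,7} at the first point of difference.
That gives a chloro group at C-2; an iodo group at C-1.
Substituent prefixes are cited in alphabetical order (multiplying prefixes like di-/tri- are ignored for ordering).
Putting it together: 2-chloro-1-iodoheptane.

2-chloro-1-iodoheptane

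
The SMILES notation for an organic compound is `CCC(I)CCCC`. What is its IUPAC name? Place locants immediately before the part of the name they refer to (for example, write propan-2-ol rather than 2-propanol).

The parent chain contains 7 carbons (heptane).
The numbering direction is chosen so that the substituent locant set {3} is lower than {5} at the first point of difference.
With this numbering: an iodo group at C-3.
Assembling the pieces gives 3-iodoheptane.

3-iodoheptane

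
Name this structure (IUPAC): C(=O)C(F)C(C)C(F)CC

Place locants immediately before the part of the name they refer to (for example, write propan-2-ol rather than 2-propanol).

2,4-difluoro-3-methylhexanal

The longest carbon chain that includes the –CHO group has 6 carbons, so the parent hydride is hexane.
An aldehyde (terminal –CHO) is the principal characteristic group, giving the suffix -al.
The numbering direction is chosen so that the aldehyde carbon is C-1 by definition.
With this numbering: fluoro groups at C-2 and C-4; a methyl group at C-3.
Substituent prefixes are cited in alphabetical order (multiplying prefixes like di-/tri- are ignored for ordering).
The name is 2,4-difluoro-3-methylhexanal.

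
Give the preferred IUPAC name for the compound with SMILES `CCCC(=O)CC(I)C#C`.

6-iodooct-7-yn-4-one

The longest chain bearing the carbonyl and the multiple bond is 8 carbons long (octane).
The highest-priority functional group is a ketone (C=O on an internal carbon), so the name ends in -one.
The chain contains a C≡C triple bond, so the unsaturation ending is -yne.
Number the chain so that numbering from this end puts the carbonyl group at C-4 rather than C-5.
With this numbering: the carbonyl at C-4; the triple bond between C-7 and C-8; an iodo group at C-6.
The name is 6-iodooct-7-yn-4-one.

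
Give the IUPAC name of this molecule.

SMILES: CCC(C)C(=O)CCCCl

The longest chain bearing the carbonyl is 7 carbons long (heptane).
The highest-priority functional group is a ketone (C=O on an internal carbon), so the name ends in -one.
Number the chain so that the substituent locant set {1,5} is lower than {3,7} at the first point of difference.
That gives the carbonyl at C-4; a chloro group at C-1; a methyl group at C-5.
Substituent prefixes are cited in alphabetical order (multiplying prefixes like di-/tri- are ignored for ordering).
Putting it together: 1-chloro-5-methylheptan-4-one.

1-chloro-5-methylheptan-4-one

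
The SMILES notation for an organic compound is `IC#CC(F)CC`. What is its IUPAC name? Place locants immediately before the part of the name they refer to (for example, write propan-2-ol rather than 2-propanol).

3-fluoro-1-iodopent-1-yne

Counting along the main chain through the multiple bond gives 5 carbons: the parent is pentane.
There is one C≡C triple bond, indicated by the ending -yne.
Number the chain so that numbering from this end puts the triple bond at C-1 rather than C-4.
This places the triple bond between C-1 and C-2; a fluoro group at C-3; an iodo group at C-1.
Prefixes are listed alphabetically: fluoro, iodo.
Assembling the pieces gives 3-fluoro-1-iodopent-1-yne.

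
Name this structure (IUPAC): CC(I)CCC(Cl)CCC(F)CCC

The longest carbon chain is 11 atoms: the parent is undecane.
The numbering direction is chosen so that the substituent locant set {2,5,8} is lower than {4,7,10} at the first point of difference.
With this numbering: a chloro group at C-5; a fluoro group at C-8; an iodo group at C-2.
Substituent prefixes are cited in alphabetical order (multiplying prefixes like di-/tri- are ignored for ordering).
The name is 5-chloro-8-fluoro-2-iodoundecane.

5-chloro-8-fluoro-2-iodoundecane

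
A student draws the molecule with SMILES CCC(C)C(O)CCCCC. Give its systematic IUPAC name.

The longest chain bearing the –OH group is 9 carbons long (nonane).
An alcohol (–OH) is the principal characteristic group, giving the suffix -ol.
Choose the numbering such that numbering from this end puts the hydroxyl group at C-4 rather than C-6.
That gives the hydroxyl at C-4; a methyl group at C-3.
Assembling the pieces gives 3-methylnonan-4-ol.

3-methylnonan-4-ol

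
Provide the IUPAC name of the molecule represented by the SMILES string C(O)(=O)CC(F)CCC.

3-fluorohexanoic acid

The longest carbon chain that includes the –COOH group has 6 carbons, so the parent hydride is hexane.
The highest-priority functional group is a carboxylic acid (terminal –COOH), so the name ends in -oic acid.
Choose the numbering such that the carboxylic acid carbon is C-1 by definition.
That gives a fluoro group at C-3.
Assembling the pieces gives 3-fluorohexanoic acid.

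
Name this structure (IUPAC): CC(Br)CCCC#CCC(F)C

9-bromo-2-fluorodec-4-yne

The longest chain bearing the multiple bond is 10 carbons long (decane).
A C≡C triple bond in the chain gives the infix -yne-.
The numbering direction is chosen so that numbering from this end puts the triple bond at C-4 rather than C-6.
That gives the triple bond between C-4 and C-5; a bromo group at C-9; a fluoro group at C-2.
Prefixes are listed alphabetically: bromo, fluoro.
Assembling the pieces gives 9-bromo-2-fluorodec-4-yne.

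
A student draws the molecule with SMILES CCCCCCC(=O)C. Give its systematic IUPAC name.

The longest chain bearing the carbonyl is 8 carbons long (octane).
The highest-priority functional group is a ketone (C=O on an internal carbon), so the name ends in -one.
Number the chain so that numbering from this end puts the carbonyl group at C-2 rather than C-7.
With this numbering: the carbonyl at C-2.
The name is octan-2-one.

octan-2-one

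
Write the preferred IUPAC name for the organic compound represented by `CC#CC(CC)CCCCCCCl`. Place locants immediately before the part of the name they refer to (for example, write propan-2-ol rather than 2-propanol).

The longest chain bearing the multiple bond is 10 carbons long (decane).
There is one C≡C triple bond, indicated by the ending -yne.
Choose the numbering such that numbering from this end puts the triple bond at C-2 rather than C-8.
This places the triple bond between C-2 and C-3; a chloro group at C-10; an ethyl group at C-4.
Substituent prefixes are cited in alphabetical order (multiplying prefixes like di-/tri- are ignored for ordering).
Assembling the pieces gives 10-chloro-4-ethyldec-2-yne.

10-chloro-4-ethyldec-2-yne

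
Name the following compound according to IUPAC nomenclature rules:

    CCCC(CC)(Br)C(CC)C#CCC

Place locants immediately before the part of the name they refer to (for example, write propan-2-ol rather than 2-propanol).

The longest carbon chain that includes the multiple bond has 9 carbons, so the parent hydride is nonane.
The chain contains a C≡C triple bond, so the unsaturation ending is -yne.
Choose the numbering such that numbering from this end puts the triple bond at C-3 rather than C-6.
With this numbering: the triple bond between C-3 and C-4; a bromo group at C-6; ethyl groups at C-5 and C-6.
The substituents are ordered alphabetically, ignoring any di-/tri- multipliers.
Putting it together: 6-bromo-5,6-diethylnon-3-yne.

6-bromo-5,6-diethylnon-3-yne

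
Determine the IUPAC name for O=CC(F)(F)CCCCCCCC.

The longest chain bearing the –CHO group is 10 carbons long (decane).
The principal characteristic group is an aldehyde (terminal –CHO), named with the suffix -al.
The numbering direction is chosen so that the aldehyde carbon is C-1 by definition.
That gives two fluoro groups at C-2.
Assembling the pieces gives 2,2-difluorodecanal.

2,2-difluorodecanal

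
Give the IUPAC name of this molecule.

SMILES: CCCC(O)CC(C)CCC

6-methylnonan-4-ol

The longest carbon chain that includes the –OH group has 9 carbons, so the parent hydride is nonane.
The principal characteristic group is an alcohol (–OH), named with the suffix -ol.
Number the chain so that numbering from this end puts the hydroxyl group at C-4 rather than C-6.
With this numbering: the hydroxyl at C-4; a methyl group at C-6.
The name is 6-methylnonan-4-ol.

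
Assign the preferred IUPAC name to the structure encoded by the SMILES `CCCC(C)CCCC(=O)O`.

5-methyloctanoic acid

The longest chain bearing the –COOH group is 8 carbons long (octane).
A carboxylic acid (terminal –COOH) is the principal characteristic group, giving the suffix -oic acid.
The numbering direction is chosen so that the carboxylic acid carbon is C-1 by definition.
This places a methyl group at C-5.
The name is 5-methyloctanoic acid.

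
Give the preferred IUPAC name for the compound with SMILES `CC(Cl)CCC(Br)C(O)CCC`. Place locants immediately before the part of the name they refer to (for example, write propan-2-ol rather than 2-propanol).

5-bromo-8-chlorononan-4-ol

The longest carbon chain that includes the –OH group has 9 carbons, so the parent hydride is nonane.
The principal characteristic group is an alcohol (–OH), named with the suffix -ol.
Number the chain so that numbering from this end puts the hydroxyl group at C-4 rather than C-6.
This places the hydroxyl at C-4; a bromo group at C-5; a chloro group at C-8.
The substituents are ordered alphabetically, ignoring any di-/tri- multipliers.
Putting it together: 5-bromo-8-chlorononan-4-ol.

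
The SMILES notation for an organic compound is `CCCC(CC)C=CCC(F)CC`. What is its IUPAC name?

The longest carbon chain that includes the multiple bond has 10 carbons, so the parent hydride is decane.
A C=C double bond in the chain gives the infix -ene-.
Choose the numbering such that the substituent locant set {3,7} is lower than {4,8} at the first point of difference.
This places the double bond between C-5 and C-6; an ethyl group at C-7; a fluoro group at C-3.
Prefixes are listed alphabetically: ethyl, fluoro.
Putting it together: 7-ethyl-3-fluorodec-5-ene.

7-ethyl-3-fluorodec-5-ene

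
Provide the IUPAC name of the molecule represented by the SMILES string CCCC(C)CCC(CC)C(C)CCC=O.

The longest chain bearing the –CHO group is 11 carbons long (undecane).
The highest-priority functional group is an aldehyde (terminal –CHO), so the name ends in -al.
Choose the numbering such that the aldehyde carbon is C-1 by definition.
This places an ethyl group at C-5; methyl groups at C-4 and C-8.
Prefixes are listed alphabetically: ethyl, methyl.
The name is 5-ethyl-4,8-dimethylundecanal.

5-ethyl-4,8-dimethylundecanal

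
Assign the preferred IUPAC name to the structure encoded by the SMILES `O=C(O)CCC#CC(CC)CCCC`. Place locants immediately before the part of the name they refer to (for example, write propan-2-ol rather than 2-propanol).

The longest chain bearing the –COOH group and the multiple bond is 10 carbons long (decane).
A carboxylic acid (terminal –COOH) is the principal characteristic group, giving the suffix -oic acid.
A C≡C triple bond in the chain gives the infix -yne-.
Number the chain so that the carboxylic acid carbon is C-1 by definition.
That gives the triple bond between C-4 and C-5; an ethyl group at C-6.
Assembling the pieces gives 6-ethyldec-4-ynoic acid.

6-ethyldec-4-ynoic acid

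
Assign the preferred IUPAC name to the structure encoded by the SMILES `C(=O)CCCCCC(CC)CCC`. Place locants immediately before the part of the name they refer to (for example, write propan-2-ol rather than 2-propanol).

The longest carbon chain that includes the –CHO group has 10 carbons, so the parent hydride is decane.
An aldehyde (terminal –CHO) is the principal characteristic group, giving the suffix -al.
The numbering direction is chosen so that the aldehyde carbon is C-1 by definition.
This places an ethyl group at C-7.
Putting it together: 7-ethyldecanal.

7-ethyldecanal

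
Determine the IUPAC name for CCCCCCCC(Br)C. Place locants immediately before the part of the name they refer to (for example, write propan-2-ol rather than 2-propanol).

The longest continuous carbon chain has 9 atoms, so the parent hydride is nonane.
Choose the numbering such that the substituent locant set {2} is lower than {8} at the first point of difference.
With this numbering: a bromo group at C-2.
The name is 2-bromononane.

2-bromononane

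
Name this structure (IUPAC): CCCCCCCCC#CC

undec-2-yne

The longest chain bearing the multiple bond is 11 carbons long (undecane).
The chain contains a C≡C triple bond, so the unsaturation ending is -yne.
The numbering direction is chosen so that numbering from this end puts the triple bond at C-2 rather than C-9.
This places the triple bond between C-2 and C-3.
The name is undec-2-yne.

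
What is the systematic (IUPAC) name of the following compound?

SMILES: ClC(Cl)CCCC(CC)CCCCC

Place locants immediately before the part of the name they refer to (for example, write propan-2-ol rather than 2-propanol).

1,1-dichloro-5-ethyldecane

The parent chain contains 10 carbons (decane).
Choose the numbering such that the substituent locant set {1,1,5} is lower than {6,10,10} at the first point of difference.
This places two chloro groups at C-1; an ethyl group at C-5.
Substituent prefixes are cited in alphabetical order (multiplying prefixes like di-/tri- are ignored for ordering).
The name is 1,1-dichloro-5-ethyldecane.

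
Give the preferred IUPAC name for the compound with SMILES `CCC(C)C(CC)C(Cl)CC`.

The longest continuous carbon chain has 7 atoms, so the parent hydride is heptane.
Number the chain so that the locant sets are identical either way, so the alphabetically earlier chloro substituent takes the lower locant (3 rather than 5).
That gives a chloro group at C-3; an ethyl group at C-4; a methyl group at C-5.
The substituents are ordered alphabetically, ignoring any di-/tri- multipliers.
Assembling the pieces gives 3-chloro-4-ethyl-5-methylheptane.

3-chloro-4-ethyl-5-methylheptane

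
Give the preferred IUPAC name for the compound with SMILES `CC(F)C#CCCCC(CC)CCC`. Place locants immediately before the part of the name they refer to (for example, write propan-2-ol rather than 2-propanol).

8-ethyl-2-fluoroundec-3-yne

Counting along the main chain through the multiple bond gives 11 carbons: the parent is undecane.
The chain contains a C≡C triple bond, so the unsaturation ending is -yne.
Number the chain so that numbering from this end puts the triple bond at C-3 rather than C-8.
This places the triple bond between C-3 and C-4; an ethyl group at C-8; a fluoro group at C-2.
Prefixes are listed alphabetically: ethyl, fluoro.
Assembling the pieces gives 8-ethyl-2-fluoroundec-3-yne.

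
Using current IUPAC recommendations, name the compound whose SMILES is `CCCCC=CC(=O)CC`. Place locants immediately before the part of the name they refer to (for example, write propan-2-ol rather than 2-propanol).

Counting along the main chain through the carbonyl and the multiple bond gives 9 carbons: the parent is nonane.
A ketone (C=O on an internal carbon) is the principal characteristic group, giving the suffix -one.
The chain contains a C=C double bond, so the unsaturation ending is -ene.
Number the chain so that numbering from this end puts the carbonyl group at C-3 rather than C-7.
This places the carbonyl at C-3; the double bond between C-4 and C-5.
The name is non-4-en-3-one.

non-4-en-3-one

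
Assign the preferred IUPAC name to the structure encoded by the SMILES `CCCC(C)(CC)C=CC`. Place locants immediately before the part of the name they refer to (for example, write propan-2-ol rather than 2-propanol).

The longest chain bearing the multiple bond is 7 carbons long (heptane).
There is one C=C double bond, indicated by the ending -ene.
The numbering direction is chosen so that numbering from this end puts the double bond at C-2 rather than C-5.
That gives the double bond between C-2 and C-3; an ethyl group at C-4; a methyl group at C-4.
The substituents are ordered alphabetically, ignoring any di-/tri- multipliers.
Assembling the pieces gives 4-ethyl-4-methylhept-2-ene.

4-ethyl-4-methylhept-2-ene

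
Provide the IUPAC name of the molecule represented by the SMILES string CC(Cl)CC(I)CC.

The parent chain contains 6 carbons (hexane).
The numbering direction is chosen so that the substituent locant set {2,4} is lower than {3,5} at the first point of difference.
This places a chloro group at C-2; an iodo group at C-4.
Substituent prefixes are cited in alphabetical order (multiplying prefixes like di-/tri- are ignored for ordering).
The name is 2-chloro-4-iodohexane.

2-chloro-4-iodohexane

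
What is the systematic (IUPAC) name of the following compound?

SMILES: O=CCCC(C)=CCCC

4-methyloct-4-enal

The longest carbon chain that includes the –CHO group and the multiple bond has 8 carbons, so the parent hydride is octane.
The principal characteristic group is an aldehyde (terminal –CHO), named with the suffix -al.
A C=C double bond in the chain gives the infix -ene-.
Choose the numbering such that the aldehyde carbon is C-1 by definition.
This places the double bond between C-4 and C-5; a methyl group at C-4.
Assembling the pieces gives 4-methyloct-4-enal.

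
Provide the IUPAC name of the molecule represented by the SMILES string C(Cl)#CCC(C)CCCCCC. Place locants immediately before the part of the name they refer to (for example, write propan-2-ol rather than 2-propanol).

Counting along the main chain through the multiple bond gives 10 carbons: the parent is decane.
There is one C≡C triple bond, indicated by the ending -yne.
Choose the numbering such that numbering from this end puts the triple bond at C-1 rather than C-9.
This places the triple bond between C-1 and C-2; a chloro group at C-1; a methyl group at C-4.
Substituent prefixes are cited in alphabetical order (multiplying prefixes like di-/tri- are ignored for ordering).
Putting it together: 1-chloro-4-methyldec-1-yne.

1-chloro-4-methyldec-1-yne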